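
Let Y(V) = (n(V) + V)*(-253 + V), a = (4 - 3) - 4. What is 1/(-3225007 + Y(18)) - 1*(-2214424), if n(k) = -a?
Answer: 7152461083407/3229942 ≈ 2.2144e+6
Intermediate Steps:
a = -3 (a = 1 - 4 = -3)
n(k) = 3 (n(k) = -1*(-3) = 3)
Y(V) = (-253 + V)*(3 + V) (Y(V) = (3 + V)*(-253 + V) = (-253 + V)*(3 + V))
1/(-3225007 + Y(18)) - 1*(-2214424) = 1/(-3225007 + (-759 + 18**2 - 250*18)) - 1*(-2214424) = 1/(-3225007 + (-759 + 324 - 4500)) + 2214424 = 1/(-3225007 - 4935) + 2214424 = 1/(-3229942) + 2214424 = -1/3229942 + 2214424 = 7152461083407/3229942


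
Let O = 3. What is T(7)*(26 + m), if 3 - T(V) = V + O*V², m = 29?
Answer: -8305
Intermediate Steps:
T(V) = 3 - V - 3*V² (T(V) = 3 - (V + 3*V²) = 3 + (-V - 3*V²) = 3 - V - 3*V²)
T(7)*(26 + m) = (3 - 1*7 - 3*7²)*(26 + 29) = (3 - 7 - 3*49)*55 = (3 - 7 - 147)*55 = -151*55 = -8305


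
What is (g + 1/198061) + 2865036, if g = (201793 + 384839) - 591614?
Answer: 566465155295/198061 ≈ 2.8601e+6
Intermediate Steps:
g = -4982 (g = 586632 - 591614 = -4982)
(g + 1/198061) + 2865036 = (-4982 + 1/198061) + 2865036 = -986739901/198061 + 2865036 = 566465155295/198061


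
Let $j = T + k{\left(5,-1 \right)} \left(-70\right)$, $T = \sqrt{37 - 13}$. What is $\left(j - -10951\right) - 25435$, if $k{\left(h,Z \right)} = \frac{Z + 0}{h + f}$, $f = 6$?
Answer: $- \frac{159254}{11} + 2 \sqrt{6} \approx -14473.0$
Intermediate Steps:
$k{\left(h,Z \right)} = \frac{Z}{6 + h}$ ($k{\left(h,Z \right)} = \frac{Z + 0}{h + 6} = \frac{Z}{6 + h}$)
$T = 2 \sqrt{6}$ ($T = \sqrt{24} = 2 \sqrt{6} \approx 4.899$)
$j = \frac{70}{11} + 2 \sqrt{6}$ ($j = 2 \sqrt{6} + - \frac{1}{6 + 5} \left(-70\right) = 2 \sqrt{6} + - \frac{1}{11} \left(-70\right) = 2 \sqrt{6} + \left(-1\right) \frac{1}{11} \left(-70\right) = 2 \sqrt{6} - - \frac{70}{11} = 2 \sqrt{6} + \frac{70}{11} = \frac{70}{11} + 2 \sqrt{6} \approx 11.263$)
$\left(j - -10951\right) - 25435 = \left(\left(\frac{70}{11} + 2 \sqrt{6}\right) - -10951\right) - 25435 = \left(\left(\frac{70}{11} + 2 \sqrt{6}\right) + \left(-316 + 11267\right)\right) - 25435 = \left(\left(\frac{70}{11} + 2 \sqrt{6}\right) + 10951\right) - 25435 = \left(\frac{120531}{11} + 2 \sqrt{6}\right) - 25435 = - \frac{159254}{11} + 2 \sqrt{6}$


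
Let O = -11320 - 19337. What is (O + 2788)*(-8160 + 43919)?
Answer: -996567571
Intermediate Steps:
O = -30657
(O + 2788)*(-8160 + 43919) = (-30657 + 2788)*(-8160 + 43919) = -27869*35759 = -996567571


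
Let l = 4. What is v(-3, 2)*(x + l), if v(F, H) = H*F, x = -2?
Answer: -12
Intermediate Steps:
v(F, H) = F*H
v(-3, 2)*(x + l) = (-3*2)*(-2 + 4) = -6*2 = -12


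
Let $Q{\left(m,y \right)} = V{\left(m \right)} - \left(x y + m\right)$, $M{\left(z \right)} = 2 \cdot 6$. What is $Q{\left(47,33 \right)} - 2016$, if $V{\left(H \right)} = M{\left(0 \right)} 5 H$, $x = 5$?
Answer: $592$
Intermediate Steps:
$M{\left(z \right)} = 12$
$V{\left(H \right)} = 60 H$ ($V{\left(H \right)} = 12 \cdot 5 H = 60 H$)
$Q{\left(m,y \right)} = - 5 y + 59 m$ ($Q{\left(m,y \right)} = 60 m - \left(5 y + m\right) = 60 m - \left(m + 5 y\right) = - 5 y + 59 m$)
$Q{\left(47,33 \right)} - 2016 = \left(\left(-5\right) 33 + 59 \cdot 47\right) - 2016 = \left(-165 + 2773\right) - 2016 = 2608 - 2016 = 592$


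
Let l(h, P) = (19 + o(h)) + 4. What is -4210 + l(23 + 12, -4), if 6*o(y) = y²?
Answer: -23897/6 ≈ -3982.8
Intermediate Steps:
o(y) = y²/6
l(h, P) = 23 + h²/6 (l(h, P) = (19 + h²/6) + 4 = 23 + h²/6)
-4210 + l(23 + 12, -4) = -4210 + (23 + (23 + 12)²/6) = -4210 + (23 + (⅙)*35²) = -4210 + (23 + (⅙)*1225) = -4210 + (23 + 1225/6) = -4210 + 1363/6 = -23897/6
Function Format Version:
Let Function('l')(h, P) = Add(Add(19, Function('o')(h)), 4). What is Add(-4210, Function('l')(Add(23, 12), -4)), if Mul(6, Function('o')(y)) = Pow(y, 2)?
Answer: Rational(-23897, 6) ≈ -3982.8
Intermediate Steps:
Function('o')(y) = Mul(Rational(1, 6), Pow(y, 2))
Function('l')(h, P) = Add(23, Mul(Rational(1, 6), Pow(h, 2))) (Function('l')(h, P) = Add(Add(19, Mul(Rational(1, 6), Pow(h, 2))), 4) = Add(23, Mul(Rational(1, 6), Pow(h, 2))))
Add(-4210, Function('l')(Add(23, 12), -4)) = Add(-4210, Add(23, Mul(Rational(1, 6), Pow(Add(23, 12), 2)))) = Add(-4210, Add(23, Mul(Rational(1, 6), Pow(35, 2)))) = Add(-4210, Add(23, Mul(Rational(1, 6), 1225))) = Add(-4210, Add(23, Rational(1225, 6))) = Add(-4210, Rational(1363, 6)) = Rational(-23897, 6)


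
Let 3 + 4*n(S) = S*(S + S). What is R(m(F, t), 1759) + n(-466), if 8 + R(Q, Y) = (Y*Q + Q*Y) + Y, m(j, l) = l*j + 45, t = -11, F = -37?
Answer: 6801857/4 ≈ 1.7005e+6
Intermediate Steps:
m(j, l) = 45 + j*l (m(j, l) = j*l + 45 = 45 + j*l)
R(Q, Y) = -8 + Y + 2*Q*Y (R(Q, Y) = -8 + ((Y*Q + Q*Y) + Y) = -8 + ((Q*Y + Q*Y) + Y) = -8 + (2*Q*Y + Y) = -8 + (Y + 2*Q*Y) = -8 + Y + 2*Q*Y)
n(S) = -¾ + S²/2 (n(S) = -¾ + (S*(S + S))/4 = -¾ + (S*(2*S))/4 = -¾ + (2*S²)/4 = -¾ + S²/2)
R(m(F, t), 1759) + n(-466) = (-8 + 1759 + 2*(45 - 37*(-11))*1759) + (-¾ + (½)*(-466)²) = (-8 + 1759 + 2*(45 + 407)*1759) + (-¾ + (½)*217156) = (-8 + 1759 + 2*452*1759) + (-¾ + 108578) = (-8 + 1759 + 1590136) + 434309/4 = 1591887 + 434309/4 = 6801857/4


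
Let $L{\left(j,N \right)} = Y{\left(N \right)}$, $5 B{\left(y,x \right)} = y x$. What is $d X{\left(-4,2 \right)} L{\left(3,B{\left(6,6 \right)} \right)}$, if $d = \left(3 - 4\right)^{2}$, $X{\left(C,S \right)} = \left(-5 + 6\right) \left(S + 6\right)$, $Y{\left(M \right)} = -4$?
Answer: $-32$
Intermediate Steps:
$B{\left(y,x \right)} = \frac{x y}{5}$ ($B{\left(y,x \right)} = \frac{y x}{5} = \frac{x y}{5}$)
$L{\left(j,N \right)} = -4$
$X{\left(C,S \right)} = 6 + S$ ($X{\left(C,S \right)} = 1 \left(6 + S\right) = 6 + S$)
$d = 1$ ($d = \left(-1\right)^{2} = 1$)
$d X{\left(-4,2 \right)} L{\left(3,B{\left(6,6 \right)} \right)} = 1 \left(6 + 2\right) \left(-4\right) = 1 \cdot 8 \left(-4\right) = 8 \left(-4\right) = -32$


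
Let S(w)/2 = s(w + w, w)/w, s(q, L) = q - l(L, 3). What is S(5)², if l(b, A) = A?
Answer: 196/25 ≈ 7.8400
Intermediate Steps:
s(q, L) = -3 + q (s(q, L) = q - 1*3 = q - 3 = -3 + q)
S(w) = 2*(-3 + 2*w)/w (S(w) = 2*((-3 + (w + w))/w) = 2*((-3 + 2*w)/w) = 2*(-3 + 2*w)/w)
S(5)² = (4 - 6/5)² = (14/5)² = 196/25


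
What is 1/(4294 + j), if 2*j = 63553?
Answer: 2/72141 ≈ 2.7723e-5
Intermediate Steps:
j = 63553/2 (j = (1/2)*63553 = 63553/2 ≈ 31777.)
1/(4294 + j) = 1/(4294 + 63553/2) = 1/(72141/2) = 2/72141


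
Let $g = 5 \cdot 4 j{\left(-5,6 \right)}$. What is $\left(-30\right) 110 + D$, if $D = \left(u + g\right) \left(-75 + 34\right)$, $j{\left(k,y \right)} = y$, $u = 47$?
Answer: $-10147$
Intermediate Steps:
$g = 120$ ($g = 5 \cdot 4 \cdot 6 = 20 \cdot 6 = 120$)
$D = -6847$ ($D = \left(47 + 120\right) \left(-75 + 34\right) = 167 \left(-41\right) = -6847$)
$\left(-30\right) 110 + D = \left(-30\right) 110 - 6847 = -3300 - 6847 = -10147$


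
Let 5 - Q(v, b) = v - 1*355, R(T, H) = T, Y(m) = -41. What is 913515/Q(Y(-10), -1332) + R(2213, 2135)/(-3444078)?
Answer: 3146216026757/1381075278 ≈ 2278.1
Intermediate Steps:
Q(v, b) = 360 - v (Q(v, b) = 5 - (v - 1*355) = 5 - (v - 355) = 5 - (-355 + v) = 5 + (355 - v) = 360 - v)
913515/Q(Y(-10), -1332) + R(2213, 2135)/(-3444078) = 913515/(360 - 1*(-41)) + 2213/(-3444078) = 913515/(360 + 41) + 2213*(-1/3444078) = 913515/401 - 2213/3444078 = 3146216026757/1381075278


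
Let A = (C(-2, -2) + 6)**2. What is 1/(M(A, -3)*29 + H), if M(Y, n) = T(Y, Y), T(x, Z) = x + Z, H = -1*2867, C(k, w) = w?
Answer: -1/1939 ≈ -0.00051573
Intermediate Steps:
H = -2867
T(x, Z) = Z + x
A = 16 (A = (-2 + 6)**2 = 4**2 = 16)
M(Y, n) = 2*Y (M(Y, n) = Y + Y = 2*Y)
1/(M(A, -3)*29 + H) = 1/((2*16)*29 - 2867) = 1/(32*29 - 2867) = 1/(928 - 2867) = 1/(-1939) = -1/1939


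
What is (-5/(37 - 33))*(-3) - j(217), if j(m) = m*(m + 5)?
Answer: -192681/4 ≈ -48170.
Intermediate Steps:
j(m) = m*(5 + m)
(-5/(37 - 33))*(-3) - j(217) = (-5/(37 - 33))*(-3) - 217*(5 + 217) = (-5/4)*(-3) - 217*222 = ((1/4)*(-5))*(-3) - 1*48174 = -5/4*(-3) - 48174 = 15/4 - 48174 = -192681/4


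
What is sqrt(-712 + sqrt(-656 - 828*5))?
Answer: sqrt(-712 + 2*I*sqrt(1199)) ≈ 1.2962 + 26.715*I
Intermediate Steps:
sqrt(-712 + sqrt(-656 - 828*5)) = sqrt(-712 + sqrt(-656 - 4140)) = sqrt(-712 + sqrt(-4796)) = sqrt(-712 + 2*I*sqrt(1199))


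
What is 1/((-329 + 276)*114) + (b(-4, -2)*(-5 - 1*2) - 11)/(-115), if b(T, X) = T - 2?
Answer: -187417/694830 ≈ -0.26973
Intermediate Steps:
b(T, X) = -2 + T
1/((-329 + 276)*114) + (b(-4, -2)*(-5 - 1*2) - 11)/(-115) = 1/((-329 + 276)*114) + ((-2 - 4)*(-5 - 1*2) - 11)/(-115) = (1/114)/(-53) + (-6*(-5 - 2) - 11)*(-1/115) = -1/53*1/114 + (-6*(-7) - 11)*(-1/115) = -1/6042 + (42 - 11)*(-1/115) = -1/6042 + 31*(-1/115) = -1/6042 - 31/115 = -187417/694830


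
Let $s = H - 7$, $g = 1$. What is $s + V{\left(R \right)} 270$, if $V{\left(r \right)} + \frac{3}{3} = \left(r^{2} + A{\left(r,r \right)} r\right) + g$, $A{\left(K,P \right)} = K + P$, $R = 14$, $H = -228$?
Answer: $158525$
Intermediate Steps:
$s = -235$ ($s = -228 - 7 = -235$)
$V{\left(r \right)} = 3 r^{2}$ ($V{\left(r \right)} = -1 + \left(\left(r^{2} + \left(r + r\right) r\right) + 1\right) = -1 + \left(\left(r^{2} + 2 r r\right) + 1\right) = -1 + \left(\left(r^{2} + 2 r^{2}\right) + 1\right) = -1 + \left(3 r^{2} + 1\right) = -1 + \left(1 + 3 r^{2}\right) = 3 r^{2}$)
$s + V{\left(R \right)} 270 = -235 + 3 \cdot 14^{2} \cdot 270 = -235 + 3 \cdot 196 \cdot 270 = -235 + 588 \cdot 270 = -235 + 158760 = 158525$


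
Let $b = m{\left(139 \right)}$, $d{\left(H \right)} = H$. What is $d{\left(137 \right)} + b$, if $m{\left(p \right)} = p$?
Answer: $276$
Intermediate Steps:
$b = 139$
$d{\left(137 \right)} + b = 137 + 139 = 276$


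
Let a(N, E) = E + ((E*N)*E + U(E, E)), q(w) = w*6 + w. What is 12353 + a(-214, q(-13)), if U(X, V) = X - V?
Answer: -1759872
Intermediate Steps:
q(w) = 7*w (q(w) = 6*w + w = 7*w)
a(N, E) = E + N*E² (a(N, E) = E + ((E*N)*E + (E - E)) = E + (N*E² + 0) = E + N*E²)
12353 + a(-214, q(-13)) = 12353 + (7*(-13))*(1 + (7*(-13))*(-214)) = 12353 - 91*(1 - 91*(-214)) = 12353 - 91*(1 + 19474) = 12353 - 91*19475 = 12353 - 1772225 = -1759872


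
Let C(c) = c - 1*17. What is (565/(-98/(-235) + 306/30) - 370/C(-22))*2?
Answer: 2440550/19461 ≈ 125.41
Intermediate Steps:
C(c) = -17 + c (C(c) = c - 17 = -17 + c)
(565/(-98/(-235) + 306/30) - 370/C(-22))*2 = (565/(-98/(-235) + 306/30) - 370/(-17 - 22))*2 = (565/(-98*(-1/235) + 306*(1/30)) - 370/(-39))*2 = (565/(98/235 + 51/5) - 370*(-1/39))*2 = (565/(499/47) + 370/39)*2 = (565*(47/499) + 370/39)*2 = (26555/499 + 370/39)*2 = (1220275/19461)*2 = 2440550/19461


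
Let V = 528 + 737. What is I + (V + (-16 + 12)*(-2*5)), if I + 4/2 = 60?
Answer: 1363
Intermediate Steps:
V = 1265
I = 58 (I = -2 + 60 = 58)
I + (V + (-16 + 12)*(-2*5)) = 58 + (1265 + (-16 + 12)*(-2*5)) = 58 + (1265 - 4*(-10)) = 58 + (1265 + 40) = 58 + 1305 = 1363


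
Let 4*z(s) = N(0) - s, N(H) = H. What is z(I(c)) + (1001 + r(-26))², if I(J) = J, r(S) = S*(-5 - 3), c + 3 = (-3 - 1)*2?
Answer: 5846735/4 ≈ 1.4617e+6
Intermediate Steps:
c = -11 (c = -3 + (-3 - 1)*2 = -3 - 4*2 = -3 - 8 = -11)
r(S) = -8*S (r(S) = S*(-8) = -8*S)
z(s) = -s/4 (z(s) = (0 - s)/4 = (-s)/4 = -s/4)
z(I(c)) + (1001 + r(-26))² = -¼*(-11) + (1001 - 8*(-26))² = 11/4 + (1001 + 208)² = 11/4 + 1209² = 11/4 + 1461681 = 5846735/4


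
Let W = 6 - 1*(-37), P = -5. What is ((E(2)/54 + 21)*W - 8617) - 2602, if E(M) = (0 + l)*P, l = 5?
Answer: -558139/54 ≈ -10336.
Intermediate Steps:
W = 43 (W = 6 + 37 = 43)
E(M) = -25 (E(M) = (0 + 5)*(-5) = 5*(-5) = -25)
((E(2)/54 + 21)*W - 8617) - 2602 = ((-25/54 + 21)*43 - 8617) - 2602 = ((1109/54)*43 - 8617) - 2602 = (47687/54 - 8617) - 2602 = -417631/54 - 2602 = -558139/54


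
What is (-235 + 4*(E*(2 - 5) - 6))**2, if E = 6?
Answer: 109561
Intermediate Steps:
(-235 + 4*(E*(2 - 5) - 6))**2 = (-235 + 4*(6*(2 - 5) - 6))**2 = (-235 + 4*(6*(-3) - 6))**2 = (-235 + 4*(-18 - 6))**2 = (-235 + 4*(-24))**2 = (-235 - 96)**2 = (-331)**2 = 109561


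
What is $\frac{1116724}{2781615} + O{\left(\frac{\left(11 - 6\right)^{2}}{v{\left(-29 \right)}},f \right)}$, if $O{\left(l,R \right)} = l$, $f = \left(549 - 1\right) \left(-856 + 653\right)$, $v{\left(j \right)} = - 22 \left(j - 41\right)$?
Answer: $\frac{357859067}{856737420} \approx 0.4177$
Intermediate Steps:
$v{\left(j \right)} = 902 - 22 j$ ($v{\left(j \right)} = - 22 \left(-41 + j\right) = 902 - 22 j$)
$f = -111244$ ($f = 548 \left(-203\right) = -111244$)
$\frac{1116724}{2781615} + O{\left(\frac{\left(11 - 6\right)^{2}}{v{\left(-29 \right)}},f \right)} = \frac{1116724}{2781615} + \frac{\left(11 - 6\right)^{2}}{902 - -638} = 1116724 \cdot \frac{1}{2781615} + \frac{5^{2}}{902 + 638} = \frac{1116724}{2781615} + \frac{25}{1540} = \frac{1116724}{2781615} + 25 \cdot \frac{1}{1540} = \frac{1116724}{2781615} + \frac{5}{308} = \frac{357859067}{856737420}$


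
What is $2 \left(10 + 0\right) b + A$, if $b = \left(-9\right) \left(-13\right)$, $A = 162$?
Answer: $2502$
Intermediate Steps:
$b = 117$
$2 \left(10 + 0\right) b + A = 2 \left(10 + 0\right) 117 + 162 = 2 \cdot 10 \cdot 117 + 162 = 20 \cdot 117 + 162 = 2340 + 162 = 2502$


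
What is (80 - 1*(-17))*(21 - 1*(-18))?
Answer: 3783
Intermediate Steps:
(80 - 1*(-17))*(21 - 1*(-18)) = (80 + 17)*(21 + 18) = 97*39 = 3783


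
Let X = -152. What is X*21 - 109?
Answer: -3301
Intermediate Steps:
X*21 - 109 = -152*21 - 109 = -3192 - 109 = -3301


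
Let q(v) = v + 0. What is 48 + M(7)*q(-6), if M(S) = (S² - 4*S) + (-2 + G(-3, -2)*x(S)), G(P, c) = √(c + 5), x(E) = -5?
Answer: -66 + 30*√3 ≈ -14.038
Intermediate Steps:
q(v) = v
G(P, c) = √(5 + c)
M(S) = -2 + S² - 5*√3 - 4*S (M(S) = (S² - 4*S) + (-2 + √(5 - 2)*(-5)) = (S² - 4*S) + (-2 + √3*(-5)) = (S² - 4*S) + (-2 - 5*√3) = -2 + S² - 5*√3 - 4*S)
48 + M(7)*q(-6) = 48 + (-2 + 7² - 5*√3 - 4*7)*(-6) = 48 + (-2 + 49 - 5*√3 - 28)*(-6) = 48 + (19 - 5*√3)*(-6) = 48 + (-114 + 30*√3) = -66 + 30*√3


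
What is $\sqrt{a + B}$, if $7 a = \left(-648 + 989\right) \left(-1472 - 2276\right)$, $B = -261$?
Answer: $\frac{i \sqrt{8959265}}{7} \approx 427.6 i$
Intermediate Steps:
$a = - \frac{1278068}{7}$ ($a = \frac{\left(-648 + 989\right) \left(-1472 - 2276\right)}{7} = \frac{341 \left(-3748\right)}{7} = \frac{1}{7} \left(-1278068\right) = - \frac{1278068}{7} \approx -1.8258 \cdot 10^{5}$)
$\sqrt{a + B} = \sqrt{- \frac{1278068}{7} - 261} = \sqrt{- \frac{1279895}{7}} = \frac{i \sqrt{8959265}}{7}$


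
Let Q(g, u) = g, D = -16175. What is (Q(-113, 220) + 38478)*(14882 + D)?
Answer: -49605945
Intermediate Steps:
(Q(-113, 220) + 38478)*(14882 + D) = (-113 + 38478)*(14882 - 16175) = 38365*(-1293) = -49605945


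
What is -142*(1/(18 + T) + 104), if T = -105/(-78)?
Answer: -7431996/503 ≈ -14775.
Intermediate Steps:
T = 35/26 (T = -105*(-1/78) = 35/26 ≈ 1.3462)
-142*(1/(18 + T) + 104) = -142*(1/(18 + 35/26) + 104) = -142*(1/(503/26) + 104) = -142*(26/503 + 104) = -142*52338/503 = -7431996/503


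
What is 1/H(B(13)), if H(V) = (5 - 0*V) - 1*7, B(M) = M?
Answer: -½ ≈ -0.50000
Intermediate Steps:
H(V) = -2 (H(V) = (5 - 1*0) - 7 = (5 + 0) - 7 = 5 - 7 = -2)
1/H(B(13)) = 1/(-2) = -½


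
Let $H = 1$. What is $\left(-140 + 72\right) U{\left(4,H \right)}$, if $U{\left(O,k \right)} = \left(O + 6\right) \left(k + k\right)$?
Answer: $-1360$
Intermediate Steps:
$U{\left(O,k \right)} = 2 k \left(6 + O\right)$ ($U{\left(O,k \right)} = \left(6 + O\right) 2 k = 2 k \left(6 + O\right)$)
$\left(-140 + 72\right) U{\left(4,H \right)} = \left(-140 + 72\right) 2 \cdot 1 \left(6 + 4\right) = - 68 \cdot 2 \cdot 1 \cdot 10 = \left(-68\right) 20 = -1360$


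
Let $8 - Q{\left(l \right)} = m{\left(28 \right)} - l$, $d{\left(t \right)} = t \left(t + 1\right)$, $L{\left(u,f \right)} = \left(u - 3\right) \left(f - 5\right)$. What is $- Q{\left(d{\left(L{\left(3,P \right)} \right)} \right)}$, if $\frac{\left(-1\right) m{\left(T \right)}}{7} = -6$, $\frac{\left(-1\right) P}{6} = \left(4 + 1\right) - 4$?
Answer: $34$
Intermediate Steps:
$P = -6$ ($P = - 6 \left(\left(4 + 1\right) - 4\right) = - 6 \left(5 - 4\right) = \left(-6\right) 1 = -6$)
$L{\left(u,f \right)} = \left(-5 + f\right) \left(-3 + u\right)$ ($L{\left(u,f \right)} = \left(-3 + u\right) \left(-5 + f\right) = \left(-5 + f\right) \left(-3 + u\right)$)
$m{\left(T \right)} = 42$ ($m{\left(T \right)} = \left(-7\right) \left(-6\right) = 42$)
$d{\left(t \right)} = t \left(1 + t\right)$
$Q{\left(l \right)} = -34 + l$ ($Q{\left(l \right)} = 8 - \left(42 - l\right) = 8 + \left(-42 + l\right) = -34 + l$)
$- Q{\left(d{\left(L{\left(3,P \right)} \right)} \right)} = - (-34 + \left(15 - 15 - -18 - 18\right) \left(1 - 0\right)) = - (-34 + \left(15 - 15 + 18 - 18\right) \left(1 + \left(15 - 15 + 18 - 18\right)\right)) = - (-34 + 0 \left(1 + 0\right)) = - (-34 + 0 \cdot 1) = - (-34 + 0) = \left(-1\right) \left(-34\right) = 34$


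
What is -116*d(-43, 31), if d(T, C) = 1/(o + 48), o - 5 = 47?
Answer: -29/25 ≈ -1.1600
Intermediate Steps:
o = 52 (o = 5 + 47 = 52)
d(T, C) = 1/100 (d(T, C) = 1/(52 + 48) = 1/100)
-116*d(-43, 31) = -116*1/100 = -29/25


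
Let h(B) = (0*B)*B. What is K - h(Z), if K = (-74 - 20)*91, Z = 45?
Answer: -8554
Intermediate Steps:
K = -8554 (K = -94*91 = -8554)
h(B) = 0 (h(B) = 0*B = 0)
K - h(Z) = -8554 - 1*0 = -8554 + 0 = -8554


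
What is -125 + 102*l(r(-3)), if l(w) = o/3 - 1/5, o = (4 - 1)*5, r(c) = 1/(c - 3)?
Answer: 1823/5 ≈ 364.60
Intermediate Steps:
r(c) = 1/(-3 + c)
o = 15 (o = 3*5 = 15)
l(w) = 24/5 (l(w) = 15/3 - 1/5 = 15*(⅓) - 1*⅕ = 5 - ⅕ = 24/5)
-125 + 102*l(r(-3)) = -125 + 102*(24/5) = -125 + 2448/5 = 1823/5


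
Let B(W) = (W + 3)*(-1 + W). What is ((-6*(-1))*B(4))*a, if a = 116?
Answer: 14616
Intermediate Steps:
B(W) = (-1 + W)*(3 + W) (B(W) = (3 + W)*(-1 + W) = (-1 + W)*(3 + W))
((-6*(-1))*B(4))*a = ((-6*(-1))*(-3 + 4**2 + 2*4))*116 = (6*(-3 + 16 + 8))*116 = (6*21)*116 = 126*116 = 14616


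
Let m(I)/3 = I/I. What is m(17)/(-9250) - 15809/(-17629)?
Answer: 146180363/163068250 ≈ 0.89644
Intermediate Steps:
m(I) = 3 (m(I) = 3*(I/I) = 3*1 = 3)
m(17)/(-9250) - 15809/(-17629) = 3/(-9250) - 15809/(-17629) = 3*(-1/9250) - 15809*(-1/17629) = -3/9250 + 15809/17629 = 146180363/163068250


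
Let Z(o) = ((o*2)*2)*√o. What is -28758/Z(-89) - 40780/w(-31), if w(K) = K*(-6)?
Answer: -20390/93 - 14379*I*√89/15842 ≈ -219.25 - 8.5628*I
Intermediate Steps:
w(K) = -6*K
Z(o) = 4*o^(3/2) (Z(o) = ((2*o)*2)*√o = (4*o)*√o = 4*o^(3/2))
-28758/Z(-89) - 40780/w(-31) = -28758*I*√89/31684 - 40780/((-6*(-31))) = -28758*I*√89/31684 - 40780/186 = -28758*I*√89/31684 - 40780*1/186 = -14379*I*√89/15842 - 20390/93 = -20390/93 - 14379*I*√89/15842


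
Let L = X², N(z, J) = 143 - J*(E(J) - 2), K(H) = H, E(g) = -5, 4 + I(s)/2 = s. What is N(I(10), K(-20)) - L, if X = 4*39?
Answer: -24333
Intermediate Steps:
X = 156
I(s) = -8 + 2*s
N(z, J) = 143 + 7*J (N(z, J) = 143 - J*(-5 - 2) = 143 - J*(-7) = 143 - (-7)*J = 143 + 7*J)
L = 24336 (L = 156² = 24336)
N(I(10), K(-20)) - L = (143 + 7*(-20)) - 1*24336 = (143 - 140) - 24336 = 3 - 24336 = -24333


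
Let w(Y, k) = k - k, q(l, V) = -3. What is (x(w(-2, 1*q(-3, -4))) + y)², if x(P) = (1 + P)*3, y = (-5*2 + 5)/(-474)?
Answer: 2036329/224676 ≈ 9.0634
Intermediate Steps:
w(Y, k) = 0
y = 5/474 (y = (-10 + 5)*(-1/474) = -5*(-1/474) = 5/474 ≈ 0.010549)
x(P) = 3 + 3*P
(x(w(-2, 1*q(-3, -4))) + y)² = ((3 + 3*0) + 5/474)² = ((3 + 0) + 5/474)² = (3 + 5/474)² = (1427/474)² = 2036329/224676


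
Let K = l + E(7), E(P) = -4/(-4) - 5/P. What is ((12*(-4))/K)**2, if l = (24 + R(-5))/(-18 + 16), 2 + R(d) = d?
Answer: 451584/13225 ≈ 34.146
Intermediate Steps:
R(d) = -2 + d
l = -17/2 (l = (24 + (-2 - 5))/(-18 + 16) = (24 - 7)/(-2) = 17*(-1/2) = -17/2 ≈ -8.5000)
E(P) = 1 - 5/P (E(P) = -4*(-1/4) - 5/P = 1 - 5/P)
K = -115/14 (K = -17/2 + (-5 + 7)/7 = -17/2 + (1/7)*2 = -17/2 + 2/7 = -115/14 ≈ -8.2143)
((12*(-4))/K)**2 = ((12*(-4))/(-115/14))**2 = (-48*(-14/115))**2 = (672/115)**2 = 451584/13225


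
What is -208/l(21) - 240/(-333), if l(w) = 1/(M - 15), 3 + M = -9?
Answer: 623456/111 ≈ 5616.7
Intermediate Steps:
M = -12 (M = -3 - 9 = -12)
l(w) = -1/27 (l(w) = 1/(-12 - 15) = 1/(-27) = -1/27)
-208/l(21) - 240/(-333) = -208/(-1/27) - 240/(-333) = -208*(-27) - 240*(-1/333) = 5616 + 80/111 = 623456/111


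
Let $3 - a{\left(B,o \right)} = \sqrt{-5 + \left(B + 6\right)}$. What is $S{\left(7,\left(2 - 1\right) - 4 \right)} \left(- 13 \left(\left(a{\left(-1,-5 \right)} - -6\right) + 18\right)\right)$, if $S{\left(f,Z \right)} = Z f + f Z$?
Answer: $14742$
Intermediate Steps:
$S{\left(f,Z \right)} = 2 Z f$ ($S{\left(f,Z \right)} = Z f + Z f = 2 Z f$)
$a{\left(B,o \right)} = 3 - \sqrt{1 + B}$ ($a{\left(B,o \right)} = 3 - \sqrt{-5 + \left(B + 6\right)} = 3 - \sqrt{-5 + \left(6 + B\right)} = 3 - \sqrt{1 + B}$)
$S{\left(7,\left(2 - 1\right) - 4 \right)} \left(- 13 \left(\left(a{\left(-1,-5 \right)} - -6\right) + 18\right)\right) = 2 \left(\left(2 - 1\right) - 4\right) 7 \left(- 13 \left(\left(\left(3 - \sqrt{1 - 1}\right) - -6\right) + 18\right)\right) = 2 \left(1 - 4\right) 7 \left(- 13 \left(\left(\left(3 - \sqrt{0}\right) + 6\right) + 18\right)\right) = 2 \left(-3\right) 7 \left(- 13 \left(\left(\left(3 - 0\right) + 6\right) + 18\right)\right) = - 42 \left(- 13 \left(\left(\left(3 + 0\right) + 6\right) + 18\right)\right) = - 42 \left(- 13 \left(\left(3 + 6\right) + 18\right)\right) = - 42 \left(- 13 \left(9 + 18\right)\right) = - 42 \left(\left(-13\right) 27\right) = \left(-42\right) \left(-351\right) = 14742$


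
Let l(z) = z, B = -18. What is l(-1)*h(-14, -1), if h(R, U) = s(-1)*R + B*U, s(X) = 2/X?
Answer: -46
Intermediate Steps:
h(R, U) = -18*U - 2*R (h(R, U) = (2/(-1))*R - 18*U = (2*(-1))*R - 18*U = -2*R - 18*U = -18*U - 2*R)
l(-1)*h(-14, -1) = -(-18*(-1) - 2*(-14)) = -(18 + 28) = -1*46 = -46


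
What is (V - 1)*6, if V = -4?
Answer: -30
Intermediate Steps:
(V - 1)*6 = (-4 - 1)*6 = -5*6 = -30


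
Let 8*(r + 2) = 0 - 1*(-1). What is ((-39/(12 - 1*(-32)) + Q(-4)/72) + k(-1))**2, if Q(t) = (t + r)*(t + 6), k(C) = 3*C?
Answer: 164583241/10036224 ≈ 16.399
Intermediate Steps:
r = -15/8 (r = -2 + (0 - 1*(-1))/8 = -2 + (0 + 1)/8 = -2 + (1/8)*1 = -2 + 1/8 = -15/8 ≈ -1.8750)
Q(t) = (6 + t)*(-15/8 + t) (Q(t) = (t - 15/8)*(t + 6) = (-15/8 + t)*(6 + t) = (6 + t)*(-15/8 + t))
((-39/(12 - 1*(-32)) + Q(-4)/72) + k(-1))**2 = ((-39/(12 - 1*(-32)) + (-45/4 + (-4)**2 + (33/8)*(-4))/72) + 3*(-1))**2 = ((-39/(12 + 32) + (-45/4 + 16 - 33/2)*(1/72)) - 3)**2 = ((-39/44 - 47/4*1/72) - 3)**2 = ((-39*1/44 - 47/288) - 3)**2 = ((-39/44 - 47/288) - 3)**2 = (-3325/3168 - 3)**2 = (-12829/3168)**2 = 164583241/10036224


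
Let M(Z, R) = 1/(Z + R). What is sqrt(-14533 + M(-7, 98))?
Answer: I*sqrt(120347682)/91 ≈ 120.55*I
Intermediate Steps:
M(Z, R) = 1/(R + Z)
sqrt(-14533 + M(-7, 98)) = sqrt(-14533 + 1/(98 - 7)) = sqrt(-14533 + 1/91) = sqrt(-1322502/91) = I*sqrt(120347682)/91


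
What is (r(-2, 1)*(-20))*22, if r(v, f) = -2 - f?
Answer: 1320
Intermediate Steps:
(r(-2, 1)*(-20))*22 = ((-2 - 1*1)*(-20))*22 = ((-2 - 1)*(-20))*22 = -3*(-20)*22 = 60*22 = 1320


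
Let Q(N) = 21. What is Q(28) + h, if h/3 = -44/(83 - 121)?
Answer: 465/19 ≈ 24.474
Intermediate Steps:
h = 66/19 (h = 3*(-44/(83 - 121)) = 3*(-44/(-38)) = 3*(-1/38*(-44)) = 3*(22/19) = 66/19 ≈ 3.4737)
Q(28) + h = 21 + 66/19 = 465/19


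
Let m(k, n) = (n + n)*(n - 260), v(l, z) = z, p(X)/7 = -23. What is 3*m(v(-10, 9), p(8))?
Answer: 406686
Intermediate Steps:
p(X) = -161 (p(X) = 7*(-23) = -161)
m(k, n) = 2*n*(-260 + n) (m(k, n) = (2*n)*(-260 + n) = 2*n*(-260 + n))
3*m(v(-10, 9), p(8)) = 3*(2*(-161)*(-260 - 161)) = 3*(2*(-161)*(-421)) = 3*135562 = 406686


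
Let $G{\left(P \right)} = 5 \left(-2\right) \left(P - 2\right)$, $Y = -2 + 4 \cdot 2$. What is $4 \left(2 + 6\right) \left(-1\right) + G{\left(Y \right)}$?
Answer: $-72$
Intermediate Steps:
$Y = 6$ ($Y = -2 + 8 = 6$)
$G{\left(P \right)} = 20 - 10 P$ ($G{\left(P \right)} = - 10 \left(-2 + P\right) = 20 - 10 P$)
$4 \left(2 + 6\right) \left(-1\right) + G{\left(Y \right)} = 4 \left(2 + 6\right) \left(-1\right) + \left(20 - 60\right) = 4 \cdot 8 \left(-1\right) + \left(20 - 60\right) = 32 \left(-1\right) - 40 = -32 - 40 = -72$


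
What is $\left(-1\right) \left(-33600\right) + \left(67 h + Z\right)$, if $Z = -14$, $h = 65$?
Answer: $37941$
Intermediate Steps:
$\left(-1\right) \left(-33600\right) + \left(67 h + Z\right) = \left(-1\right) \left(-33600\right) + \left(67 \cdot 65 - 14\right) = 33600 + \left(4355 - 14\right) = 33600 + 4341 = 37941$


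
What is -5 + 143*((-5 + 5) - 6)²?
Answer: 5143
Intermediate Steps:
-5 + 143*((-5 + 5) - 6)² = -5 + 143*(0 - 6)² = -5 + 143*(-6)² = -5 + 143*36 = -5 + 5148 = 5143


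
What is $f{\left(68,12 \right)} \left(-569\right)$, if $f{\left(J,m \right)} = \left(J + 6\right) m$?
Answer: $-505272$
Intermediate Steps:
$f{\left(J,m \right)} = m \left(6 + J\right)$ ($f{\left(J,m \right)} = \left(6 + J\right) m = m \left(6 + J\right)$)
$f{\left(68,12 \right)} \left(-569\right) = 12 \left(6 + 68\right) \left(-569\right) = 12 \cdot 74 \left(-569\right) = 888 \left(-569\right) = -505272$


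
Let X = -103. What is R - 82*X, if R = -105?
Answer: 8341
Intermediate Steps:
R - 82*X = -105 - 82*(-103) = -105 + 8446 = 8341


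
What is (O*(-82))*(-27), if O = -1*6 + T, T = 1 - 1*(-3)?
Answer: -4428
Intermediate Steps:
T = 4 (T = 1 + 3 = 4)
O = -2 (O = -1*6 + 4 = -6 + 4 = -2)
(O*(-82))*(-27) = -2*(-82)*(-27) = 164*(-27) = -4428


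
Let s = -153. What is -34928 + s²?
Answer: -11519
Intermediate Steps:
-34928 + s² = -34928 + (-153)² = -34928 + 23409 = -11519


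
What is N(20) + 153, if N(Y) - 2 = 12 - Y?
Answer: 147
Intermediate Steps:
N(Y) = 14 - Y (N(Y) = 2 + (12 - Y) = 14 - Y)
N(20) + 153 = (14 - 1*20) + 153 = (14 - 20) + 153 = -6 + 153 = 147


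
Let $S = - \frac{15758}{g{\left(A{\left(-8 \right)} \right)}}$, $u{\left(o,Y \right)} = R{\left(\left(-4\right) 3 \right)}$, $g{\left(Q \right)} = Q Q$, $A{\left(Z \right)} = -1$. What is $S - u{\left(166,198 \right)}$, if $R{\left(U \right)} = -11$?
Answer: $-15747$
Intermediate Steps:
$g{\left(Q \right)} = Q^{2}$
$u{\left(o,Y \right)} = -11$
$S = -15758$ ($S = - \frac{15758}{\left(-1\right)^{2}} = - \frac{15758}{1} = \left(-15758\right) 1 = -15758$)
$S - u{\left(166,198 \right)} = -15758 - -11 = -15758 + 11 = -15747$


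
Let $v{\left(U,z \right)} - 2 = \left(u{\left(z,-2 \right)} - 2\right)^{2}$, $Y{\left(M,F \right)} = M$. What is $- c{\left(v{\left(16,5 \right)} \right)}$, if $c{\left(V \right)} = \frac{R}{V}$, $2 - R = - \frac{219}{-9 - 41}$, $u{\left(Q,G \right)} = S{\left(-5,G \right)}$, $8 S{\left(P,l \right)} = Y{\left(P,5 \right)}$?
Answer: $\frac{3808}{14225} \approx 0.2677$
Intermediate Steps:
$S{\left(P,l \right)} = \frac{P}{8}$
$u{\left(Q,G \right)} = - \frac{5}{8}$ ($u{\left(Q,G \right)} = \frac{1}{8} \left(-5\right) = - \frac{5}{8}$)
$v{\left(U,z \right)} = \frac{569}{64}$ ($v{\left(U,z \right)} = 2 + \left(- \frac{5}{8} - 2\right)^{2} = 2 + \left(- \frac{21}{8}\right)^{2} = 2 + \frac{441}{64} = \frac{569}{64}$)
$R = - \frac{119}{50}$ ($R = 2 - - \frac{219}{-9 - 41} = 2 - - \frac{219}{-50} = 2 - \left(-219\right) \left(- \frac{1}{50}\right) = 2 - \frac{219}{50} = - \frac{119}{50} \approx -2.38$)
$c{\left(V \right)} = - \frac{119}{50 V}$
$- c{\left(v{\left(16,5 \right)} \right)} = - \frac{-119}{50 \cdot \frac{569}{64}} = - \frac{\left(-119\right) 64}{50 \cdot 569} = \left(-1\right) \left(- \frac{3808}{14225}\right) = \frac{3808}{14225}$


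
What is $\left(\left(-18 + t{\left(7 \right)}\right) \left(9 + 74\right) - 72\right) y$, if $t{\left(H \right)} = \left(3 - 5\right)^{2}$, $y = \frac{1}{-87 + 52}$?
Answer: $\frac{1234}{35} \approx 35.257$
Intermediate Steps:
$y = - \frac{1}{35}$ ($y = \frac{1}{-35} = - \frac{1}{35} \approx -0.028571$)
$t{\left(H \right)} = 4$ ($t{\left(H \right)} = \left(-2\right)^{2} = 4$)
$\left(\left(-18 + t{\left(7 \right)}\right) \left(9 + 74\right) - 72\right) y = \left(\left(-18 + 4\right) \left(9 + 74\right) - 72\right) \left(- \frac{1}{35}\right) = \left(\left(-14\right) 83 - 72\right) \left(- \frac{1}{35}\right) = \left(-1162 - 72\right) \left(- \frac{1}{35}\right) = \left(-1234\right) \left(- \frac{1}{35}\right) = \frac{1234}{35}$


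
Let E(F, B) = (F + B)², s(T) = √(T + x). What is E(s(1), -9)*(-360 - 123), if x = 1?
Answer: -40089 + 8694*√2 ≈ -27794.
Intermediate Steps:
s(T) = √(1 + T) (s(T) = √(T + 1) = √(1 + T))
E(F, B) = (B + F)²
E(s(1), -9)*(-360 - 123) = (-9 + √(1 + 1))²*(-360 - 123) = (-9 + √2)²*(-483) = -483*(-9 + √2)²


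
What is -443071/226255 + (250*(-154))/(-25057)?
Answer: -2391212547/5669271535 ≈ -0.42178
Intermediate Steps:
-443071/226255 + (250*(-154))/(-25057) = -443071*1/226255 - 38500*(-1/25057) = -443071/226255 + 38500/25057 = -2391212547/5669271535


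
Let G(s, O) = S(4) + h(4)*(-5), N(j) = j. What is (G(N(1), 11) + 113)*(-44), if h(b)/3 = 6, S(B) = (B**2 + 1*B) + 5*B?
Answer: -2772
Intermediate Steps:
S(B) = B**2 + 6*B (S(B) = (B**2 + B) + 5*B = (B + B**2) + 5*B = B**2 + 6*B)
h(b) = 18 (h(b) = 3*6 = 18)
G(s, O) = -50 (G(s, O) = 4*(6 + 4) + 18*(-5) = 4*10 - 90 = 40 - 90 = -50)
(G(N(1), 11) + 113)*(-44) = (-50 + 113)*(-44) = 63*(-44) = -2772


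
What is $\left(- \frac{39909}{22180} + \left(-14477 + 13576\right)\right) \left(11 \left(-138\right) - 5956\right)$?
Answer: $\frac{74830020593}{11090} \approx 6.7475 \cdot 10^{6}$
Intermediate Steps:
$\left(- \frac{39909}{22180} + \left(-14477 + 13576\right)\right) \left(11 \left(-138\right) - 5956\right) = \left(\left(-39909\right) \frac{1}{22180} - 901\right) \left(-1518 - 5956\right) = \left(- \frac{39909}{22180} - 901\right) \left(-7474\right) = \left(- \frac{20024089}{22180}\right) \left(-7474\right) = \frac{74830020593}{11090}$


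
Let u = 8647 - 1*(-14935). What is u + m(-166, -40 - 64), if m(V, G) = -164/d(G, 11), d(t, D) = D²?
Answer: 2853258/121 ≈ 23581.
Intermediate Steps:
u = 23582 (u = 8647 + 14935 = 23582)
m(V, G) = -164/121 (m(V, G) = -164/(11²) = -164/121)
u + m(-166, -40 - 64) = 23582 - 164/121 = 2853258/121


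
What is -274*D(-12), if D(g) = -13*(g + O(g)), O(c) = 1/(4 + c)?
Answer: -172757/4 ≈ -43189.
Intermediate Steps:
D(g) = -13*g - 13/(4 + g) (D(g) = -13*(g + 1/(4 + g)) = -13*g - 13/(4 + g))
-274*D(-12) = -3562*(-1 - 1*(-12)*(4 - 12))/(4 - 12) = -3562*(-1 - 1*(-12)*(-8))/(-8) = -3562*(-1)*(-1 - 96)/8 = -3562*(-1)*(-97)/8 = -274*1261/8 = -172757/4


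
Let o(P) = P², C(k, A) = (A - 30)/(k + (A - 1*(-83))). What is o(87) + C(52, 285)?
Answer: 211949/28 ≈ 7569.6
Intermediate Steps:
C(k, A) = (-30 + A)/(83 + A + k) (C(k, A) = (-30 + A)/(k + (A + 83)) = (-30 + A)/(k + (83 + A)) = (-30 + A)/(83 + A + k))
o(87) + C(52, 285) = 87² + (-30 + 285)/(83 + 285 + 52) = 7569 + 255/420 = 7569 + (1/420)*255 = 7569 + 17/28 = 211949/28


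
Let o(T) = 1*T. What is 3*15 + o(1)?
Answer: 46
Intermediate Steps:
o(T) = T
3*15 + o(1) = 3*15 + 1 = 45 + 1 = 46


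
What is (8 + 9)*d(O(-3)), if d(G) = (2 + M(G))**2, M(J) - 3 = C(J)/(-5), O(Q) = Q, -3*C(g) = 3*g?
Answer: 8228/25 ≈ 329.12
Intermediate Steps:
C(g) = -g
M(J) = 3 + J/5 (M(J) = 3 - J/(-5) = 3 - J*(-1/5) = 3 + J/5)
d(G) = (5 + G/5)**2 (d(G) = (2 + (3 + G/5))**2 = (5 + G/5)**2)
(8 + 9)*d(O(-3)) = (8 + 9)*((25 - 3)**2/25) = 17*((1/25)*22**2) = 17*((1/25)*484) = 17*(484/25) = 8228/25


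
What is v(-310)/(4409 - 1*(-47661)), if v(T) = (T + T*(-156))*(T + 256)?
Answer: -259470/5207 ≈ -49.831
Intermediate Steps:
v(T) = -155*T*(256 + T) (v(T) = (T - 156*T)*(256 + T) = (-155*T)*(256 + T) = -155*T*(256 + T))
v(-310)/(4409 - 1*(-47661)) = (-155*(-310)*(256 - 310))/(4409 - 1*(-47661)) = (-155*(-310)*(-54))/(4409 + 47661) = -2594700/52070 = -2594700*1/52070 = -259470/5207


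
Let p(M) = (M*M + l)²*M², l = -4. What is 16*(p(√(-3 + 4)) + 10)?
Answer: 304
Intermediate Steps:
p(M) = M²*(-4 + M²)² (p(M) = (M*M - 4)²*M² = (M² - 4)²*M² = (-4 + M²)²*M² = M²*(-4 + M²)²)
16*(p(√(-3 + 4)) + 10) = 16*((√(-3 + 4))²*(-4 + (√(-3 + 4))²)² + 10) = 16*((√1)²*(-4 + (√1)²)² + 10) = 16*(1²*(-4 + 1²)² + 10) = 16*(1*(-4 + 1)² + 10) = 16*(1*(-3)² + 10) = 16*(1*9 + 10) = 16*(9 + 10) = 16*19 = 304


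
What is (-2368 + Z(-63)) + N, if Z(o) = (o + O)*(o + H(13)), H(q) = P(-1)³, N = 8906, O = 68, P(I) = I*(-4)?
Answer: 6543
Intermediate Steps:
P(I) = -4*I
H(q) = 64 (H(q) = (-4*(-1))³ = 4³ = 64)
Z(o) = (64 + o)*(68 + o) (Z(o) = (o + 68)*(o + 64) = (68 + o)*(64 + o) = (64 + o)*(68 + o))
(-2368 + Z(-63)) + N = (-2368 + (4352 + (-63)² + 132*(-63))) + 8906 = (-2368 + (4352 + 3969 - 8316)) + 8906 = (-2368 + 5) + 8906 = -2363 + 8906 = 6543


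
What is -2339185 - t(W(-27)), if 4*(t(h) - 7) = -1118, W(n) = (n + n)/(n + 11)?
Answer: -4677825/2 ≈ -2.3389e+6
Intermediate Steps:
W(n) = 2*n/(11 + n) (W(n) = (2*n)/(11 + n) = 2*n/(11 + n))
t(h) = -545/2 (t(h) = 7 + (¼)*(-1118) = 7 - 559/2 = -545/2)
-2339185 - t(W(-27)) = -2339185 - 1*(-545/2) = -2339185 + 545/2 = -4677825/2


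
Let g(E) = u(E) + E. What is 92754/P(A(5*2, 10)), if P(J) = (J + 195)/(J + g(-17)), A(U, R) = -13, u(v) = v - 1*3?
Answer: -2318850/91 ≈ -25482.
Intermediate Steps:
u(v) = -3 + v (u(v) = v - 3 = -3 + v)
g(E) = -3 + 2*E (g(E) = (-3 + E) + E = -3 + 2*E)
P(J) = (195 + J)/(-37 + J) (P(J) = (J + 195)/(J + (-3 + 2*(-17))) = (195 + J)/(J + (-3 - 34)) = (195 + J)/(J - 37) = (195 + J)/(-37 + J))
92754/P(A(5*2, 10)) = 92754/(((195 - 13)/(-37 - 13))) = 92754/((182/(-50))) = 92754/((-1/50*182)) = 92754/(-91/25) = 92754*(-25/91) = -2318850/91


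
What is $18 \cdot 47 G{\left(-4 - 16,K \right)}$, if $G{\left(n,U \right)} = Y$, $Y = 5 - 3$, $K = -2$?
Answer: $1692$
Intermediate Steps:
$Y = 2$ ($Y = 5 - 3 = 2$)
$G{\left(n,U \right)} = 2$
$18 \cdot 47 G{\left(-4 - 16,K \right)} = 18 \cdot 47 \cdot 2 = 846 \cdot 2 = 1692$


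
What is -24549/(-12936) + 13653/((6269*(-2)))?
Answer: 446191/551672 ≈ 0.80880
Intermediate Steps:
-24549/(-12936) + 13653/((6269*(-2))) = -24549*(-1/12936) + 13653/(-12538) = 167/88 + 13653*(-1/12538) = 167/88 - 13653/12538 = 446191/551672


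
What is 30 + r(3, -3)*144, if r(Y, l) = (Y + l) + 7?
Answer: 1038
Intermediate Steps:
r(Y, l) = 7 + Y + l
30 + r(3, -3)*144 = 30 + (7 + 3 - 3)*144 = 30 + 7*144 = 30 + 1008 = 1038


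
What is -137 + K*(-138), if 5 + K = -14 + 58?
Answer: -5519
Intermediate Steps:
K = 39 (K = -5 + (-14 + 58) = -5 + 44 = 39)
-137 + K*(-138) = -137 + 39*(-138) = -137 - 5382 = -5519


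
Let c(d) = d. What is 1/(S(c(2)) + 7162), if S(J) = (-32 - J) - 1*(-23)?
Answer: 1/7151 ≈ 0.00013984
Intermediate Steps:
S(J) = -9 - J (S(J) = (-32 - J) + 23 = -9 - J)
1/(S(c(2)) + 7162) = 1/((-9 - 1*2) + 7162) = 1/((-9 - 2) + 7162) = 1/(-11 + 7162) = 1/7151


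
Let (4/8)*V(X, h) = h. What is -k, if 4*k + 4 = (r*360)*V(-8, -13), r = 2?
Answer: 4681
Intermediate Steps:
V(X, h) = 2*h
k = -4681 (k = -1 + ((2*360)*(2*(-13)))/4 = -1 + (720*(-26))/4 = -1 + (¼)*(-18720) = -1 - 4680 = -4681)
-k = -1*(-4681) = 4681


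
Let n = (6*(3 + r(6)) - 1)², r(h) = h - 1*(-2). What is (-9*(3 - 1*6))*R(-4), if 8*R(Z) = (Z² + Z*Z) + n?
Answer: 114939/8 ≈ 14367.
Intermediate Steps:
r(h) = 2 + h (r(h) = h + 2 = 2 + h)
n = 4225 (n = (6*(3 + (2 + 6)) - 1)² = (6*(3 + 8) - 1)² = (6*11 - 1)² = (66 - 1)² = 65² = 4225)
R(Z) = 4225/8 + Z²/4 (R(Z) = ((Z² + Z*Z) + 4225)/8 = ((Z² + Z²) + 4225)/8 = (2*Z² + 4225)/8 = (4225 + 2*Z²)/8 = 4225/8 + Z²/4)
(-9*(3 - 1*6))*R(-4) = (-9*(3 - 1*6))*(4225/8 + (¼)*(-4)²) = (-9*(3 - 6))*(4225/8 + (¼)*16) = (-9*(-3))*(4225/8 + 4) = 27*(4257/8) = 114939/8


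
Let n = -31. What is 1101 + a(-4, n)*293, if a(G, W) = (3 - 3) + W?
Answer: -7982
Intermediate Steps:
a(G, W) = W (a(G, W) = 0 + W = W)
1101 + a(-4, n)*293 = 1101 - 31*293 = 1101 - 9083 = -7982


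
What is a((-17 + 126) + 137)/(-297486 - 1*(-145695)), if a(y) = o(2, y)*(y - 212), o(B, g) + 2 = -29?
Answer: 1054/151791 ≈ 0.0069438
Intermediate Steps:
o(B, g) = -31 (o(B, g) = -2 - 29 = -31)
a(y) = 6572 - 31*y (a(y) = -31*(y - 212) = -31*(-212 + y) = 6572 - 31*y)
a((-17 + 126) + 137)/(-297486 - 1*(-145695)) = (6572 - 31*((-17 + 126) + 137))/(-297486 - 1*(-145695)) = (6572 - 31*(109 + 137))/(-297486 + 145695) = (6572 - 31*246)/(-151791) = (6572 - 7626)*(-1/151791) = -1054*(-1/151791) = 1054/151791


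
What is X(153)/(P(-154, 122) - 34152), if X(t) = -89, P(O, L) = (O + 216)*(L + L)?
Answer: 89/19024 ≈ 0.0046783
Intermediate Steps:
P(O, L) = 2*L*(216 + O) (P(O, L) = (216 + O)*(2*L) = 2*L*(216 + O))
X(153)/(P(-154, 122) - 34152) = -89/(2*122*(216 - 154) - 34152) = -89/(2*122*62 - 34152) = -89/(15128 - 34152) = -89/(-19024) = -89*(-1/19024) = 89/19024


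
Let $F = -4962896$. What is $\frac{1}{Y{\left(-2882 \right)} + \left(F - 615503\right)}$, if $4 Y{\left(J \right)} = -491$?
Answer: $- \frac{4}{22314087} \approx -1.7926 \cdot 10^{-7}$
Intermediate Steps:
$Y{\left(J \right)} = - \frac{491}{4}$ ($Y{\left(J \right)} = \frac{1}{4} \left(-491\right) = - \frac{491}{4}$)
$\frac{1}{Y{\left(-2882 \right)} + \left(F - 615503\right)} = \frac{1}{- \frac{491}{4} - 5578399} = \frac{1}{- \frac{22314087}{4}} = - \frac{4}{22314087}$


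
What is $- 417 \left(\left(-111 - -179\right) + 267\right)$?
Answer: $-139695$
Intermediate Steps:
$- 417 \left(\left(-111 - -179\right) + 267\right) = - 417 \left(\left(-111 + 179\right) + 267\right) = - 417 \left(68 + 267\right) = \left(-417\right) 335 = -139695$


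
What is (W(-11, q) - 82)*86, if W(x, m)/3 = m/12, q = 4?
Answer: -6966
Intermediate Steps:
W(x, m) = m/4 (W(x, m) = 3*(m/12) = m/4)
(W(-11, q) - 82)*86 = ((¼)*4 - 82)*86 = (1 - 82)*86 = -81*86 = -6966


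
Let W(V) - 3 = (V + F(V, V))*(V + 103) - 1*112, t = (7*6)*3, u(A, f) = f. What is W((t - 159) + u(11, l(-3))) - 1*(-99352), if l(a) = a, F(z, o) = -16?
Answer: 95759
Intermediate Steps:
t = 126 (t = 42*3 = 126)
W(V) = -109 + (-16 + V)*(103 + V) (W(V) = 3 + ((V - 16)*(V + 103) - 1*112) = 3 + ((-16 + V)*(103 + V) - 112) = 3 + (-112 + (-16 + V)*(103 + V)) = -109 + (-16 + V)*(103 + V))
W((t - 159) + u(11, l(-3))) - 1*(-99352) = (-1757 + ((126 - 159) - 3)**2 + 87*((126 - 159) - 3)) - 1*(-99352) = (-1757 + (-33 - 3)**2 + 87*(-33 - 3)) + 99352 = (-1757 + (-36)**2 + 87*(-36)) + 99352 = (-1757 + 1296 - 3132) + 99352 = -3593 + 99352 = 95759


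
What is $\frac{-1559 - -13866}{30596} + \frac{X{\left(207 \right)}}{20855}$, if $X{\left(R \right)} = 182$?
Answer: $\frac{262230957}{638079580} \approx 0.41097$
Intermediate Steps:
$\frac{-1559 - -13866}{30596} + \frac{X{\left(207 \right)}}{20855} = \frac{-1559 - -13866}{30596} + \frac{182}{20855} = \left(-1559 + 13866\right) \frac{1}{30596} + 182 \cdot \frac{1}{20855} = 12307 \cdot \frac{1}{30596} + \frac{182}{20855} = \frac{12307}{30596} + \frac{182}{20855} = \frac{262230957}{638079580}$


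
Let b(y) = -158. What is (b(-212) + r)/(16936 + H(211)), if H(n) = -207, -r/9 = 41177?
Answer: -370751/16729 ≈ -22.162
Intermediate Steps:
r = -370593 (r = -9*41177 = -370593)
(b(-212) + r)/(16936 + H(211)) = (-158 - 370593)/(16936 - 207) = -370751/16729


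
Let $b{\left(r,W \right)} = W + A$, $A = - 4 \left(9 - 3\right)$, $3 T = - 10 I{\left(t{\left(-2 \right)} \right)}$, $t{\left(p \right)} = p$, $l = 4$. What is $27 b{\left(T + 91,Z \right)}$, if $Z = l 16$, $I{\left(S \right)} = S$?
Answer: $1080$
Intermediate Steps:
$Z = 64$ ($Z = 4 \cdot 16 = 64$)
$T = \frac{20}{3}$ ($T = \frac{\left(-10\right) \left(-2\right)}{3} = \frac{1}{3} \cdot 20 = \frac{20}{3} \approx 6.6667$)
$A = -24$ ($A = \left(-4\right) 6 = -24$)
$b{\left(r,W \right)} = -24 + W$ ($b{\left(r,W \right)} = W - 24 = -24 + W$)
$27 b{\left(T + 91,Z \right)} = 27 \left(-24 + 64\right) = 27 \cdot 40 = 1080$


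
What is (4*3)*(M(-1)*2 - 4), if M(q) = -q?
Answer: -24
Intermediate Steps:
(4*3)*(M(-1)*2 - 4) = (4*3)*(-1*(-1)*2 - 4) = 12*(1*2 - 4) = 12*(2 - 4) = 12*(-2) = -24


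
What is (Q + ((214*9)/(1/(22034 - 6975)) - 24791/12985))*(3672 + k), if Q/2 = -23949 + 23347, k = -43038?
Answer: -14825098951126794/12985 ≈ -1.1417e+12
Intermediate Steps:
Q = -1204 (Q = 2*(-23949 + 23347) = 2*(-602) = -1204)
(Q + ((214*9)/(1/(22034 - 6975)) - 24791/12985))*(3672 + k) = (-1204 + ((214*9)/(1/(22034 - 6975)) - 24791/12985))*(3672 - 43038) = (-1204 + (1926/(1/15059) - 24791*1/12985))*(-39366) = (-1204 + (1926/(1/15059) - 24791/12985))*(-39366) = (-1204 + (1926*15059 - 24791/12985))*(-39366) = (-1204 + (29003634 - 24791/12985))*(-39366) = (-1204 + 376612162699/12985)*(-39366) = (376596528759/12985)*(-39366) = -14825098951126794/12985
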